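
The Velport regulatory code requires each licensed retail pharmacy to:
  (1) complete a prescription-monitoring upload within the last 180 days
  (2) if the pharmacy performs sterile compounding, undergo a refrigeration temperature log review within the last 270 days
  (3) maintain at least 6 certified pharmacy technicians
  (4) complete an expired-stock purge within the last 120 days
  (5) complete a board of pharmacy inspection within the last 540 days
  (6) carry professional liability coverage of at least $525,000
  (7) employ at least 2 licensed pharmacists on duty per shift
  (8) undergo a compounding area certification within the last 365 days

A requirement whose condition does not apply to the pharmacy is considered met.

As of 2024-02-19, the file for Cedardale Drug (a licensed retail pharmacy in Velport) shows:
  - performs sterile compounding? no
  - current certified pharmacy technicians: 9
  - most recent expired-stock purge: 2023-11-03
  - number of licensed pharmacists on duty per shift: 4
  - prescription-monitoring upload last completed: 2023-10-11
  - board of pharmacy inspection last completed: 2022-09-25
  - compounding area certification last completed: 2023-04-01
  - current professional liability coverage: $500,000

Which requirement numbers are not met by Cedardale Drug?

6

1. prescription-monitoring upload 131 days ago vs limit 180 → met
2. condition 'performs sterile compounding' does not hold → requirement n/a → met
3. certified pharmacy technicians 9 ≥ 6 → met
4. expired-stock purge 108 days ago vs limit 120 → met
5. board of pharmacy inspection 512 days ago vs limit 540 → met
6. professional liability coverage $500,000 < $525,000 → not met
7. licensed pharmacists on duty per shift 4 ≥ 2 → met
8. compounding area certification 324 days ago vs limit 365 → met
Not met: 6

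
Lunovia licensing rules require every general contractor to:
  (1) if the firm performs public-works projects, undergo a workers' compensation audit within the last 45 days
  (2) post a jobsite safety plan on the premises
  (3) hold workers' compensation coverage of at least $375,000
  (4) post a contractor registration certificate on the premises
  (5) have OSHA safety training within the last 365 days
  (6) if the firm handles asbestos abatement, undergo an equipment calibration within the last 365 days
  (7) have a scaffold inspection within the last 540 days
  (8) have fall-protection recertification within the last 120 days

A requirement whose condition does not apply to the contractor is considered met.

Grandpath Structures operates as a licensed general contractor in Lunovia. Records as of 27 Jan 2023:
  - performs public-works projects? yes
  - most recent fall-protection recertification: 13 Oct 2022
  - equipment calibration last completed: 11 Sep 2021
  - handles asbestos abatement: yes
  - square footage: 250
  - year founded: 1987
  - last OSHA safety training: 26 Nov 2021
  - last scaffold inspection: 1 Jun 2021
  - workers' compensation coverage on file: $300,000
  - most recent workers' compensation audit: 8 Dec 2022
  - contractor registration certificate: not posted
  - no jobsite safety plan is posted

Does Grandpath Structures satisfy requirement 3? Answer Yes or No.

No

3. workers' compensation coverage $300,000 < $375,000 → not met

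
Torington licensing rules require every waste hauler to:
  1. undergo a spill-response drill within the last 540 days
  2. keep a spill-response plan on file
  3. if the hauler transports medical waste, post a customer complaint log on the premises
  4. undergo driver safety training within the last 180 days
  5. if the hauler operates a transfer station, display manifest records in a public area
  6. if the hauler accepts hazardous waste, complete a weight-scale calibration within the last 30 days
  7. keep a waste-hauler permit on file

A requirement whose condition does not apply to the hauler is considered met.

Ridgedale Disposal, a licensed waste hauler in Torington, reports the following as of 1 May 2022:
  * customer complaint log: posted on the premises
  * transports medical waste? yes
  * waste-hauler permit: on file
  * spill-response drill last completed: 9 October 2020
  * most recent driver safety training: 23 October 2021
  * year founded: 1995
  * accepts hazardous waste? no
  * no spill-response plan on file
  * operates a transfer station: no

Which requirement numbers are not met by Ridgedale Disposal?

1. spill-response drill 569 days ago vs limit 540 → not met
2. spill-response plan absent → not met
3. condition 'transports medical waste' holds; customer complaint log present → met
4. driver safety training 190 days ago vs limit 180 → not met
5. condition 'operates a transfer station' does not hold → requirement n/a → met
6. condition 'accepts hazardous waste' does not hold → requirement n/a → met
7. waste-hauler permit present → met
Not met: 1, 2, 4

1, 2, 4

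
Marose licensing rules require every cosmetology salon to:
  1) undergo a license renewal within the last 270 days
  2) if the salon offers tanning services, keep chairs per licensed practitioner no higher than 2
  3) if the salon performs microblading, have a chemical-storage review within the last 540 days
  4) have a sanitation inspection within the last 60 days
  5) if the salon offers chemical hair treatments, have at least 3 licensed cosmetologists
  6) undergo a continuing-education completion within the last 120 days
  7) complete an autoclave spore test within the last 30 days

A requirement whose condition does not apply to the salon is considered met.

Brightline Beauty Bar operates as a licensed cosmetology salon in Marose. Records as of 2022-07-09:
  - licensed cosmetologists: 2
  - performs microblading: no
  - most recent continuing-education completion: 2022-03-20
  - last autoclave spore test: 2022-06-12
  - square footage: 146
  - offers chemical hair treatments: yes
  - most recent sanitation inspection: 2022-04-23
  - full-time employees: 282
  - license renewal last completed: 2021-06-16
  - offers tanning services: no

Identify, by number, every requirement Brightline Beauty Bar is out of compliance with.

1. license renewal 388 days ago vs limit 270 → not met
2. condition 'offers tanning services' does not hold → requirement n/a → met
3. condition 'performs microblading' does not hold → requirement n/a → met
4. sanitation inspection 77 days ago vs limit 60 → not met
5. condition 'offers chemical hair treatments' holds; licensed cosmetologists 2 < 3 → not met
6. continuing-education completion 111 days ago vs limit 120 → met
7. autoclave spore test 27 days ago vs limit 30 → met
Not met: 1, 4, 5

1, 4, 5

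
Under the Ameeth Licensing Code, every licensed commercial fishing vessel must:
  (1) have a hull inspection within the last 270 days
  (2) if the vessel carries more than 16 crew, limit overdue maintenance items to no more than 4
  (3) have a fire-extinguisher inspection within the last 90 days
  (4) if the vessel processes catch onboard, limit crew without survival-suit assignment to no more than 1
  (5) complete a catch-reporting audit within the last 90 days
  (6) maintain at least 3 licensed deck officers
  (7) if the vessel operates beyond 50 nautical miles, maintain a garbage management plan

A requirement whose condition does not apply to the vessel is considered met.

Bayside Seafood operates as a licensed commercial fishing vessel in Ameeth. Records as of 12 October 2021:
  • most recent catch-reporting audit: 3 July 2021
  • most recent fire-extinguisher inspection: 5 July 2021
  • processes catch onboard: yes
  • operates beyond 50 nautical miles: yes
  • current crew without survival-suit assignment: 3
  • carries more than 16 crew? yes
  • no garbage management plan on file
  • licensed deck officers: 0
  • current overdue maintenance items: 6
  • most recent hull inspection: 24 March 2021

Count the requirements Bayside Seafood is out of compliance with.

6

1. hull inspection 202 days ago vs limit 270 → met
2. condition 'carries more than 16 crew' holds; overdue maintenance items 6 > 4 → not met
3. fire-extinguisher inspection 99 days ago vs limit 90 → not met
4. condition 'processes catch onboard' holds; crew without survival-suit assignment 3 > 1 → not met
5. catch-reporting audit 101 days ago vs limit 90 → not met
6. licensed deck officers 0 < 3 → not met
7. condition 'operates beyond 50 nautical miles' holds; garbage management plan absent → not met
Not met: 6 of 7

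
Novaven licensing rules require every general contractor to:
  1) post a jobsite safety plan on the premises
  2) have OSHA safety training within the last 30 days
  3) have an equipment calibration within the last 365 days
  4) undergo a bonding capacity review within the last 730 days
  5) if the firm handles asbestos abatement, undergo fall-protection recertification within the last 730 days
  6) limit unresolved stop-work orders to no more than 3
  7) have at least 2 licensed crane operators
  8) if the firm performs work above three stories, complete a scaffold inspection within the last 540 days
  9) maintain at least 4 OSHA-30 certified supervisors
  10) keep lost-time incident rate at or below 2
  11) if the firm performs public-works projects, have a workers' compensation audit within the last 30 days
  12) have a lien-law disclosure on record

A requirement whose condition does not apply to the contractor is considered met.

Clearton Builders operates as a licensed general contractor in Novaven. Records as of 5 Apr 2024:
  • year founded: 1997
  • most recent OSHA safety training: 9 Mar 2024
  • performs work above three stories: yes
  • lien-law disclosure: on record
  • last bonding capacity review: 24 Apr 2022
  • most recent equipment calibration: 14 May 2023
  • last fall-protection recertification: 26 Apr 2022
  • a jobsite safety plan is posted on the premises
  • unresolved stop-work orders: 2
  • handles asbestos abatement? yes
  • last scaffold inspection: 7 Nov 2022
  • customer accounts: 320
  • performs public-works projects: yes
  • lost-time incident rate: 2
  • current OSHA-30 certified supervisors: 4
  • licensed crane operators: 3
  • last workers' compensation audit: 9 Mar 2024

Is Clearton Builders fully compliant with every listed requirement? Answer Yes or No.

Yes

1. jobsite safety plan present → met
2. OSHA safety training 27 days ago vs limit 30 → met
3. equipment calibration 327 days ago vs limit 365 → met
4. bonding capacity review 712 days ago vs limit 730 → met
5. condition 'handles asbestos abatement' holds; fall-protection recertification 710 days ago vs limit 730 → met
6. unresolved stop-work orders 2 ≤ 3 → met
7. licensed crane operators 3 ≥ 2 → met
8. condition 'performs work above three stories' holds; scaffold inspection 515 days ago vs limit 540 → met
9. OSHA-30 certified supervisors 4 ≥ 4 → met
10. lost-time incident rate 2 ≤ 2 → met
11. condition 'performs public-works projects' holds; workers' compensation audit 27 days ago vs limit 30 → met
12. lien-law disclosure present → met
All met.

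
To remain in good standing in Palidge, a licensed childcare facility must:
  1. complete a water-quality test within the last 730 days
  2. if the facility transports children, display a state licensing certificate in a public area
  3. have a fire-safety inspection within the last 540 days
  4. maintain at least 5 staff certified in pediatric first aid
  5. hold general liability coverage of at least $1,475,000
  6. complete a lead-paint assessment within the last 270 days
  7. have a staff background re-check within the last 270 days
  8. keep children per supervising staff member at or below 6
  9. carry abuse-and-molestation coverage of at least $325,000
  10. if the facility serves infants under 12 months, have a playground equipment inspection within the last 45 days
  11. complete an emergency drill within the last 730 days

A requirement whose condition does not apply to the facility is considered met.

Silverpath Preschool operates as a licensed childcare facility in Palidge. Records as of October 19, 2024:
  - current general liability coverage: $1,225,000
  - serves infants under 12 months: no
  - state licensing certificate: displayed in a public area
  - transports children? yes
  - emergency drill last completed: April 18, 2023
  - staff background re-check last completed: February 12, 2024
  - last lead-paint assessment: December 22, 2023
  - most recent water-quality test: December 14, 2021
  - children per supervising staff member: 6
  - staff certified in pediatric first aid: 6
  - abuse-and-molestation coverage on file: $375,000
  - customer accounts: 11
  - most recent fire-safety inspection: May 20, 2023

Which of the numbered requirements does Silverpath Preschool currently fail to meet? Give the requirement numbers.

1. water-quality test 1040 days ago vs limit 730 → not met
2. condition 'transports children' holds; state licensing certificate present → met
3. fire-safety inspection 518 days ago vs limit 540 → met
4. staff certified in pediatric first aid 6 ≥ 5 → met
5. general liability coverage $1,225,000 < $1,475,000 → not met
6. lead-paint assessment 302 days ago vs limit 270 → not met
7. staff background re-check 250 days ago vs limit 270 → met
8. children per supervising staff member 6 ≤ 6 → met
9. abuse-and-molestation coverage $375,000 ≥ $325,000 → met
10. condition 'serves infants under 12 months' does not hold → requirement n/a → met
11. emergency drill 550 days ago vs limit 730 → met
Not met: 1, 5, 6

1, 5, 6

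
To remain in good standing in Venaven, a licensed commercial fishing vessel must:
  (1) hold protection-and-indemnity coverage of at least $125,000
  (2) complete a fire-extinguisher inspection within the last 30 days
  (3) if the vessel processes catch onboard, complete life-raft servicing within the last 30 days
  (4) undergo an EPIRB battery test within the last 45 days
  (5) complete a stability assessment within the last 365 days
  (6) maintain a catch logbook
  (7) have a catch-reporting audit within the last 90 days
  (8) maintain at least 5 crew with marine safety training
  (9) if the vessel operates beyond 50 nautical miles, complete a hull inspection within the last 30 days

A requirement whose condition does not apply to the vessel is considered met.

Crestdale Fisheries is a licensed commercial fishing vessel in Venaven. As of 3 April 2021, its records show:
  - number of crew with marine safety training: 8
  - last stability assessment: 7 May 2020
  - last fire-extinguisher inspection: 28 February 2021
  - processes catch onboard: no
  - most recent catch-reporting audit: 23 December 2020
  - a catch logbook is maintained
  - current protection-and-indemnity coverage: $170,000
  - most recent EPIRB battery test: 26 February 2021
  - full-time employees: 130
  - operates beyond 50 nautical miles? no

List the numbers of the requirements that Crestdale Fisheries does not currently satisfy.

1. protection-and-indemnity coverage $170,000 ≥ $125,000 → met
2. fire-extinguisher inspection 34 days ago vs limit 30 → not met
3. condition 'processes catch onboard' does not hold → requirement n/a → met
4. EPIRB battery test 36 days ago vs limit 45 → met
5. stability assessment 331 days ago vs limit 365 → met
6. catch logbook present → met
7. catch-reporting audit 101 days ago vs limit 90 → not met
8. crew with marine safety training 8 ≥ 5 → met
9. condition 'operates beyond 50 nautical miles' does not hold → requirement n/a → met
Not met: 2, 7

2, 7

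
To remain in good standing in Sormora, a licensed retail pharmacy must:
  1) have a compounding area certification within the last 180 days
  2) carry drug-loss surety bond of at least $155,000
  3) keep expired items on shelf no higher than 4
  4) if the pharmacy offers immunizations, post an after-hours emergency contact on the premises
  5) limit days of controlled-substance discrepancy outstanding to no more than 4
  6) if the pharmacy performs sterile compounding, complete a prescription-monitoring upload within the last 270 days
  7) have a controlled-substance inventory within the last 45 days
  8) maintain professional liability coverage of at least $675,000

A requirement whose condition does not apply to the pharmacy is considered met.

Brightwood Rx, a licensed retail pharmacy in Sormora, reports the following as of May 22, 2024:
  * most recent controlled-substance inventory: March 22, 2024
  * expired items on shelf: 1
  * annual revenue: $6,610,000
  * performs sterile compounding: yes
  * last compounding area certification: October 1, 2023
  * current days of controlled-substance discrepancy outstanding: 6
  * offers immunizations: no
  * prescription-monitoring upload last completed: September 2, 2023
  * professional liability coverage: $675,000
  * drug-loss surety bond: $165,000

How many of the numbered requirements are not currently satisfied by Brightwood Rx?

3

1. compounding area certification 234 days ago vs limit 180 → not met
2. drug-loss surety bond $165,000 ≥ $155,000 → met
3. expired items on shelf 1 ≤ 4 → met
4. condition 'offers immunizations' does not hold → requirement n/a → met
5. days of controlled-substance discrepancy outstanding 6 > 4 → not met
6. condition 'performs sterile compounding' holds; prescription-monitoring upload 263 days ago vs limit 270 → met
7. controlled-substance inventory 61 days ago vs limit 45 → not met
8. professional liability coverage $675,000 ≥ $675,000 → met
Not met: 3 of 8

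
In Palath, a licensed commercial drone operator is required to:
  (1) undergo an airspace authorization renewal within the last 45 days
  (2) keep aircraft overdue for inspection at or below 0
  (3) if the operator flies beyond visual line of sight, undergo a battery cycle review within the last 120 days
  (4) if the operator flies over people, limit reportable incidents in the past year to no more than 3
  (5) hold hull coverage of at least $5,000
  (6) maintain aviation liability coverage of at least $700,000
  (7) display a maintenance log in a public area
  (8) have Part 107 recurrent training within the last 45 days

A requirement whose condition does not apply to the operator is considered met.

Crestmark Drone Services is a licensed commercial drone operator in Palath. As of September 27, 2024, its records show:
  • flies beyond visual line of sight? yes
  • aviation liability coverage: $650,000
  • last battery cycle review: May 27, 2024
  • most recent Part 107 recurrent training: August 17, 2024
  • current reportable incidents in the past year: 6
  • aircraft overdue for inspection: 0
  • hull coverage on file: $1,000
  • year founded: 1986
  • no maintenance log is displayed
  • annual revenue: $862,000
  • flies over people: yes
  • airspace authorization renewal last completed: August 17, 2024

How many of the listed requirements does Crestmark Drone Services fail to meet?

1. airspace authorization renewal 41 days ago vs limit 45 → met
2. aircraft overdue for inspection 0 ≤ 0 → met
3. condition 'flies beyond visual line of sight' holds; battery cycle review 123 days ago vs limit 120 → not met
4. condition 'flies over people' holds; reportable incidents in the past year 6 > 3 → not met
5. hull coverage $1,000 < $5,000 → not met
6. aviation liability coverage $650,000 < $700,000 → not met
7. maintenance log absent → not met
8. Part 107 recurrent training 41 days ago vs limit 45 → met
Not met: 5 of 8

5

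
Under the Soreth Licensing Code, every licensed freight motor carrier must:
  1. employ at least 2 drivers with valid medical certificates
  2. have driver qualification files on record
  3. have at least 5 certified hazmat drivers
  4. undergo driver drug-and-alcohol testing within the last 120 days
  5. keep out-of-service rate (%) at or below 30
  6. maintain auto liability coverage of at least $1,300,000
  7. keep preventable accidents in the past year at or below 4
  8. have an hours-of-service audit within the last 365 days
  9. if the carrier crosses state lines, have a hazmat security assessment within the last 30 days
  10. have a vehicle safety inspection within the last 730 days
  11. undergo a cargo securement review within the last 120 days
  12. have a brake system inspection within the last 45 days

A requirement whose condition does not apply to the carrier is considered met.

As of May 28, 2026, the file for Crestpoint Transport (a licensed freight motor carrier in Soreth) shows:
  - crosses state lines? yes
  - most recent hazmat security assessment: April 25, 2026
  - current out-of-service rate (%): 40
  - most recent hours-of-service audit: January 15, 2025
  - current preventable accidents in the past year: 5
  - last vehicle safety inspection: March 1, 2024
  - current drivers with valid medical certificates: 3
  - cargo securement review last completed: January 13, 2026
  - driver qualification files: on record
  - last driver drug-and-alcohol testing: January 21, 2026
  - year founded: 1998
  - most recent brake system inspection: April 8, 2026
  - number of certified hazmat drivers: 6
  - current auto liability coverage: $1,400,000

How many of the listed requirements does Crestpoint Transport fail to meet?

1. drivers with valid medical certificates 3 ≥ 2 → met
2. driver qualification files present → met
3. certified hazmat drivers 6 ≥ 5 → met
4. driver drug-and-alcohol testing 127 days ago vs limit 120 → not met
5. out-of-service rate (%) 40 > 30 → not met
6. auto liability coverage $1,400,000 ≥ $1,300,000 → met
7. preventable accidents in the past year 5 > 4 → not met
8. hours-of-service audit 498 days ago vs limit 365 → not met
9. condition 'crosses state lines' holds; hazmat security assessment 33 days ago vs limit 30 → not met
10. vehicle safety inspection 818 days ago vs limit 730 → not met
11. cargo securement review 135 days ago vs limit 120 → not met
12. brake system inspection 50 days ago vs limit 45 → not met
Not met: 8 of 12

8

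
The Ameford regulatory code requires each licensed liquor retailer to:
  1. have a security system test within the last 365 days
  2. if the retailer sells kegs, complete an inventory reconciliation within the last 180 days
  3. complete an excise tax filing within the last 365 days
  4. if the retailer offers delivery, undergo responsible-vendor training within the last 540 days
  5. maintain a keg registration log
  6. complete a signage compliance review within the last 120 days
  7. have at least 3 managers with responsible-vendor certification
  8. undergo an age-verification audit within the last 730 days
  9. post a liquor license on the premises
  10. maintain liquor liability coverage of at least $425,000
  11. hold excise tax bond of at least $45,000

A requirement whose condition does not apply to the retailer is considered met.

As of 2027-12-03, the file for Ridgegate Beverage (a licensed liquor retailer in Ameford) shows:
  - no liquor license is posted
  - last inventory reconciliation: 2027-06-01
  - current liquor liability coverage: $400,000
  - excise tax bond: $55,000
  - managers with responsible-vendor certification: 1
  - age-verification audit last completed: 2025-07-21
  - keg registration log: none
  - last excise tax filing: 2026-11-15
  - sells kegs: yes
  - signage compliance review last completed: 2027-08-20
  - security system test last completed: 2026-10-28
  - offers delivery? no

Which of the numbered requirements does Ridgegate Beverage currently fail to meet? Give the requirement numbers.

1, 2, 3, 5, 7, 8, 9, 10

1. security system test 401 days ago vs limit 365 → not met
2. condition 'sells kegs' holds; inventory reconciliation 185 days ago vs limit 180 → not met
3. excise tax filing 383 days ago vs limit 365 → not met
4. condition 'offers delivery' does not hold → requirement n/a → met
5. keg registration log absent → not met
6. signage compliance review 105 days ago vs limit 120 → met
7. managers with responsible-vendor certification 1 < 3 → not met
8. age-verification audit 865 days ago vs limit 730 → not met
9. liquor license absent → not met
10. liquor liability coverage $400,000 < $425,000 → not met
11. excise tax bond $55,000 ≥ $45,000 → met
Not met: 1, 2, 3, 5, 7, 8, 9, 10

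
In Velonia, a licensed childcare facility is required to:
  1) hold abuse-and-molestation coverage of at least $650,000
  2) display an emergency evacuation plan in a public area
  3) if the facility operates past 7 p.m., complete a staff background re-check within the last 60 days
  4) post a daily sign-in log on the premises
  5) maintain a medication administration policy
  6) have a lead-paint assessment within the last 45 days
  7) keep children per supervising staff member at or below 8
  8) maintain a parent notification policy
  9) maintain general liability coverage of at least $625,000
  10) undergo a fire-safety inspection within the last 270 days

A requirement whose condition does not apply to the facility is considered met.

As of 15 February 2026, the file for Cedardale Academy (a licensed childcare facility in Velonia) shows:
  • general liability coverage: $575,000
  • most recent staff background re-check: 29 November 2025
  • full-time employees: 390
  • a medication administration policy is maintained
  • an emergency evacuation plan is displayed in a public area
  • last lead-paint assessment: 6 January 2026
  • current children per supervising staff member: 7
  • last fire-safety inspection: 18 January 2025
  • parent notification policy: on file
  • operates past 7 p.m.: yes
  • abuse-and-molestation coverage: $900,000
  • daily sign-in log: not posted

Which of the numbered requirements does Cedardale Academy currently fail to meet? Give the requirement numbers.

1. abuse-and-molestation coverage $900,000 ≥ $650,000 → met
2. emergency evacuation plan present → met
3. condition 'operates past 7 p.m.' holds; staff background re-check 78 days ago vs limit 60 → not met
4. daily sign-in log absent → not met
5. medication administration policy present → met
6. lead-paint assessment 40 days ago vs limit 45 → met
7. children per supervising staff member 7 ≤ 8 → met
8. parent notification policy present → met
9. general liability coverage $575,000 < $625,000 → not met
10. fire-safety inspection 393 days ago vs limit 270 → not met
Not met: 3, 4, 9, 10

3, 4, 9, 10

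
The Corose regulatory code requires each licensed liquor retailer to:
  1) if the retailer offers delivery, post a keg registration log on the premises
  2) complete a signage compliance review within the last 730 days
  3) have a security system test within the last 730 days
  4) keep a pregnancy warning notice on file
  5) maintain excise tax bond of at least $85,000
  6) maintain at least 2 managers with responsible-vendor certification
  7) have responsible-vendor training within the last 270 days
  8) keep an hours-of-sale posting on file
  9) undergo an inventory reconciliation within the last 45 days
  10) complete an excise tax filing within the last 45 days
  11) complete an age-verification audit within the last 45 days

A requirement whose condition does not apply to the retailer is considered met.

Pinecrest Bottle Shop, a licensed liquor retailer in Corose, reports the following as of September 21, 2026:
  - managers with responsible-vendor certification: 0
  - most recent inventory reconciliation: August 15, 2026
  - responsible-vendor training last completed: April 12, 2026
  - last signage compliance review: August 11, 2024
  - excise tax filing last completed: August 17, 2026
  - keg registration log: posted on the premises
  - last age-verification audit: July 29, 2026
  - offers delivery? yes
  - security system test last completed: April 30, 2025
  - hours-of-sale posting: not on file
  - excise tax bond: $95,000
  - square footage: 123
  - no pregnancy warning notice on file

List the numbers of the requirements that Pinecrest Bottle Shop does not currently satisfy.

1. condition 'offers delivery' holds; keg registration log present → met
2. signage compliance review 771 days ago vs limit 730 → not met
3. security system test 509 days ago vs limit 730 → met
4. pregnancy warning notice absent → not met
5. excise tax bond $95,000 ≥ $85,000 → met
6. managers with responsible-vendor certification 0 < 2 → not met
7. responsible-vendor training 162 days ago vs limit 270 → met
8. hours-of-sale posting absent → not met
9. inventory reconciliation 37 days ago vs limit 45 → met
10. excise tax filing 35 days ago vs limit 45 → met
11. age-verification audit 54 days ago vs limit 45 → not met
Not met: 2, 4, 6, 8, 11

2, 4, 6, 8, 11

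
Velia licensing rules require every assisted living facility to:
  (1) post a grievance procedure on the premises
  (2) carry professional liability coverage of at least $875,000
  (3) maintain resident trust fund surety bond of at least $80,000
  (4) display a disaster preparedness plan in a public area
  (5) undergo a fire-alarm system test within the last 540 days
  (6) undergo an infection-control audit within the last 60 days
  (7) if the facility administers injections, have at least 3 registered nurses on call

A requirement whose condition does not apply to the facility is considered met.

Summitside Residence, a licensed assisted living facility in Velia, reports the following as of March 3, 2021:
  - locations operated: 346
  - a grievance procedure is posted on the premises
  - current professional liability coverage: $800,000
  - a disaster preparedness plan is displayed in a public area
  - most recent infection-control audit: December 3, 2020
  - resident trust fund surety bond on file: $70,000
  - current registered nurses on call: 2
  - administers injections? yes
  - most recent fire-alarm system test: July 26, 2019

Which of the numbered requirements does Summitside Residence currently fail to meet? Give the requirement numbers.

2, 3, 5, 6, 7

1. grievance procedure present → met
2. professional liability coverage $800,000 < $875,000 → not met
3. resident trust fund surety bond $70,000 < $80,000 → not met
4. disaster preparedness plan present → met
5. fire-alarm system test 586 days ago vs limit 540 → not met
6. infection-control audit 90 days ago vs limit 60 → not met
7. condition 'administers injections' holds; registered nurses on call 2 < 3 → not met
Not met: 2, 3, 5, 6, 7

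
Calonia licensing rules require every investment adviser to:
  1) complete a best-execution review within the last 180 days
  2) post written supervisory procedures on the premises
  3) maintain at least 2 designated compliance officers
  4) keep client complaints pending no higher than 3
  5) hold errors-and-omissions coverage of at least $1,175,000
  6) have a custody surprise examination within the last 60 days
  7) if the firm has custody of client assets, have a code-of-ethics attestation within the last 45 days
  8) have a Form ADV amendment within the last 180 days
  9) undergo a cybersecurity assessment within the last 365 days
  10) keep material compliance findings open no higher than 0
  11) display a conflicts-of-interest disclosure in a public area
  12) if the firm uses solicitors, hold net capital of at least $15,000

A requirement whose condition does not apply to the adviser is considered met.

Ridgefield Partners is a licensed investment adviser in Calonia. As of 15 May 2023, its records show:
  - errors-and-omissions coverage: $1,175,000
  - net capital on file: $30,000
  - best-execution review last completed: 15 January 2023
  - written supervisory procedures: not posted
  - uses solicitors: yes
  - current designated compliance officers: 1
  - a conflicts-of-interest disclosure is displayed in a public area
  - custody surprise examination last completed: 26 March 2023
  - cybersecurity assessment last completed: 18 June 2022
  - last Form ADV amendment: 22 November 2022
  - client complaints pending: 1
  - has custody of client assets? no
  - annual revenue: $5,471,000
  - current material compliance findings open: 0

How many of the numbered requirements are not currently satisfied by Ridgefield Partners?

1. best-execution review 120 days ago vs limit 180 → met
2. written supervisory procedures absent → not met
3. designated compliance officers 1 < 2 → not met
4. client complaints pending 1 ≤ 3 → met
5. errors-and-omissions coverage $1,175,000 ≥ $1,175,000 → met
6. custody surprise examination 50 days ago vs limit 60 → met
7. condition 'has custody of client assets' does not hold → requirement n/a → met
8. Form ADV amendment 174 days ago vs limit 180 → met
9. cybersecurity assessment 331 days ago vs limit 365 → met
10. material compliance findings open 0 ≤ 0 → met
11. conflicts-of-interest disclosure present → met
12. condition 'uses solicitors' holds; net capital $30,000 ≥ $15,000 → met
Not met: 2 of 12

2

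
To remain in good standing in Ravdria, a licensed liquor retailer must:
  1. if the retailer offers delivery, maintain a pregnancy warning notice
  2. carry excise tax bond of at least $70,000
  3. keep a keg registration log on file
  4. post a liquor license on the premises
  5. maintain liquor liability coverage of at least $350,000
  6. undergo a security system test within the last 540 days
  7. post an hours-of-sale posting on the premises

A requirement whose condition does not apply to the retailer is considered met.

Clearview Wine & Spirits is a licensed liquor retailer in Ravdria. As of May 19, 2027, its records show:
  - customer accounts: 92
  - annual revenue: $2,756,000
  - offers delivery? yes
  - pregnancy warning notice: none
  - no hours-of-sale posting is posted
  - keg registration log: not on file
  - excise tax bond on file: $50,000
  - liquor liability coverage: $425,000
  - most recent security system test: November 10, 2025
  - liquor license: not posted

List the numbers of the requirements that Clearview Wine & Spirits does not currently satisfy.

1, 2, 3, 4, 6, 7

1. condition 'offers delivery' holds; pregnancy warning notice absent → not met
2. excise tax bond $50,000 < $70,000 → not met
3. keg registration log absent → not met
4. liquor license absent → not met
5. liquor liability coverage $425,000 ≥ $350,000 → met
6. security system test 555 days ago vs limit 540 → not met
7. hours-of-sale posting absent → not met
Not met: 1, 2, 3, 4, 6, 7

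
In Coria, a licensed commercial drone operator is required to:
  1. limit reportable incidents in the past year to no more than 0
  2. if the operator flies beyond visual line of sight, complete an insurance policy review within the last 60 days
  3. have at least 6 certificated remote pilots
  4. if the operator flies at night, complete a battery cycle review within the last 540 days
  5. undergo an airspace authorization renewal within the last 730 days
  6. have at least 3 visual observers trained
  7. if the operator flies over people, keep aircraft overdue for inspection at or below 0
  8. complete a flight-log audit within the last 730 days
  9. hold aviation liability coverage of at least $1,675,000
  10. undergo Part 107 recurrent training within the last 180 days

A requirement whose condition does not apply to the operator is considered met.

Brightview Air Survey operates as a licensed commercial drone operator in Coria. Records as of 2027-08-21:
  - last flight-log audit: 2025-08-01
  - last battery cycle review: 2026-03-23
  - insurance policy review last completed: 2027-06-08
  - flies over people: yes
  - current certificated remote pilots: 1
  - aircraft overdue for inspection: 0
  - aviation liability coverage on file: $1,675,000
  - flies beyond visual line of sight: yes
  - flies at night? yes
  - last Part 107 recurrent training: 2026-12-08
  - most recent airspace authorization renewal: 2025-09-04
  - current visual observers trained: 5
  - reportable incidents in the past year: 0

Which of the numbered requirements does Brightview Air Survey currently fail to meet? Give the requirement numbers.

1. reportable incidents in the past year 0 ≤ 0 → met
2. condition 'flies beyond visual line of sight' holds; insurance policy review 74 days ago vs limit 60 → not met
3. certificated remote pilots 1 < 6 → not met
4. condition 'flies at night' holds; battery cycle review 516 days ago vs limit 540 → met
5. airspace authorization renewal 716 days ago vs limit 730 → met
6. visual observers trained 5 ≥ 3 → met
7. condition 'flies over people' holds; aircraft overdue for inspection 0 ≤ 0 → met
8. flight-log audit 750 days ago vs limit 730 → not met
9. aviation liability coverage $1,675,000 ≥ $1,675,000 → met
10. Part 107 recurrent training 256 days ago vs limit 180 → not met
Not met: 2, 3, 8, 10

2, 3, 8, 10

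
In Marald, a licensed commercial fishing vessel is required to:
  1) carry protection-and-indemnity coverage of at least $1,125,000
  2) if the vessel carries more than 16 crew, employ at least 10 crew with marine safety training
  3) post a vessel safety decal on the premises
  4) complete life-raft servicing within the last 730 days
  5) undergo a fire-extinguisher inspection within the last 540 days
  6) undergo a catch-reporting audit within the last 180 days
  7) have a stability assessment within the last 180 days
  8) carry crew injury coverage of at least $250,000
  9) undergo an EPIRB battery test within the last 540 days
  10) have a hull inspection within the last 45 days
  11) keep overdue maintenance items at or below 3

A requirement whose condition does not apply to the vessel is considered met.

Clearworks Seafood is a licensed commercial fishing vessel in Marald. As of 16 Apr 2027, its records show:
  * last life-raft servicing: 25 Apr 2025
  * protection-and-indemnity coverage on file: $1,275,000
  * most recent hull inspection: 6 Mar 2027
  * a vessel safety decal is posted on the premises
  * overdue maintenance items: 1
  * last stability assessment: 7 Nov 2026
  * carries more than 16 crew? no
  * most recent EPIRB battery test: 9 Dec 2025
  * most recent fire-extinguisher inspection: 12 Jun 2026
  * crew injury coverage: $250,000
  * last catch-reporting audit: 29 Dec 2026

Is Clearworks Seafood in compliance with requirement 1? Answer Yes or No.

1. protection-and-indemnity coverage $1,275,000 ≥ $1,125,000 → met

Yes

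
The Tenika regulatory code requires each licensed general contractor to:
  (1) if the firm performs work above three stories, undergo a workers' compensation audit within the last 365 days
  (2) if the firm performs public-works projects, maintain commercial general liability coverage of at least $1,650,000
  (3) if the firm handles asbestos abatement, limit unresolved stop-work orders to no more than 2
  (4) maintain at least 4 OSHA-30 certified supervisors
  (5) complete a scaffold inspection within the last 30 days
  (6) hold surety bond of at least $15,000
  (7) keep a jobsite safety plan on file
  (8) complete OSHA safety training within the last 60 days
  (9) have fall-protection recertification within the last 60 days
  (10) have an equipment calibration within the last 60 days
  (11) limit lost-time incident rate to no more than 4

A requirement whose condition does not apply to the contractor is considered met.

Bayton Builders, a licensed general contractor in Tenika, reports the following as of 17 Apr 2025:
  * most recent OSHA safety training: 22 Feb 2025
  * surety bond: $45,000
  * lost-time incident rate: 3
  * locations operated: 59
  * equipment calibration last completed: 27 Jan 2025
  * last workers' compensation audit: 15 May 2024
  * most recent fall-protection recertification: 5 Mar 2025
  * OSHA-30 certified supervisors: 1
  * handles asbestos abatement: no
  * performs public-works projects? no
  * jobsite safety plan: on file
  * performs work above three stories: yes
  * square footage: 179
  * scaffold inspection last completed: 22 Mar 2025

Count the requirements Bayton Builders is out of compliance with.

1. condition 'performs work above three stories' holds; workers' compensation audit 337 days ago vs limit 365 → met
2. condition 'performs public-works projects' does not hold → requirement n/a → met
3. condition 'handles asbestos abatement' does not hold → requirement n/a → met
4. OSHA-30 certified supervisors 1 < 4 → not met
5. scaffold inspection 26 days ago vs limit 30 → met
6. surety bond $45,000 ≥ $15,000 → met
7. jobsite safety plan present → met
8. OSHA safety training 54 days ago vs limit 60 → met
9. fall-protection recertification 43 days ago vs limit 60 → met
10. equipment calibration 80 days ago vs limit 60 → not met
11. lost-time incident rate 3 ≤ 4 → met
Not met: 2 of 11

2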